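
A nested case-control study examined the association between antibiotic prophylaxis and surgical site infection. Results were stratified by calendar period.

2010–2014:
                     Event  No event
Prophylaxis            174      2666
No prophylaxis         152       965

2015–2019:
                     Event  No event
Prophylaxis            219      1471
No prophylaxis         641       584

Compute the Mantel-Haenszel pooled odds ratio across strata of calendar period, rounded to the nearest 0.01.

OR_MH = Σ(aᵢdᵢ/nᵢ) / Σ(bᵢcᵢ/nᵢ), where nᵢ is the stratum total.
Stratum 1 (2010–2014): n = 3957; a·d/n = 174·965/3957 = 42.4337; b·c/n = 2666·152/3957 = 102.4089
Stratum 2 (2015–2019): n = 2915; a·d/n = 219·584/2915 = 43.8751; b·c/n = 1471·641/2915 = 323.4686
OR_MH = (42.4337 + 43.8751) / (102.4089 + 323.4686) = 86.3088 / 425.8775 = 0.20266

0.20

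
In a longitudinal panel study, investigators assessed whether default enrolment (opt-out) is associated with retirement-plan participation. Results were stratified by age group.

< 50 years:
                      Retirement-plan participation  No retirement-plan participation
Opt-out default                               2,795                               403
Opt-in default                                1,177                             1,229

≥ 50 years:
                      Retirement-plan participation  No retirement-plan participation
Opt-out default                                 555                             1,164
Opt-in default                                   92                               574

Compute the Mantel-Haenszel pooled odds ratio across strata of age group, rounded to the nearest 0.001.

OR_MH = Σ(aᵢdᵢ/nᵢ) / Σ(bᵢcᵢ/nᵢ), where nᵢ is the stratum total.
Stratum 1 (< 50 years): n = 5604; a·d/n = 2795·1229/5604 = 612.9648; b·c/n = 403·1177/5604 = 84.6415
Stratum 2 (≥ 50 years): n = 2385; a·d/n = 555·574/2385 = 133.5723; b·c/n = 1164·92/2385 = 44.9006
OR_MH = (612.9648 + 133.5723) / (84.6415 + 44.9006) = 746.5372 / 129.5421 = 5.76289

5.763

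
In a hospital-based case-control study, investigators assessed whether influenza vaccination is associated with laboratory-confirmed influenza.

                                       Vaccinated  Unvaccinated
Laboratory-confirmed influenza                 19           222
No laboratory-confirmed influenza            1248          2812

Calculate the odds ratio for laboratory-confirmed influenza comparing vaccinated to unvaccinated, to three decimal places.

0.193

Reading the table with exposure as columns: a = 19 (Vaccinated, case), b = 1248 (Vaccinated, non-case), c = 222 (Unvaccinated, case), d = 2812.
OR = (a·d)/(b·c) = (19 × 2812) / (1248 × 222) = 53428 / 277056 = 0.19284
Exposure is associated with lower odds of laboratory-confirmed influenza (OR = 0.19 < 1).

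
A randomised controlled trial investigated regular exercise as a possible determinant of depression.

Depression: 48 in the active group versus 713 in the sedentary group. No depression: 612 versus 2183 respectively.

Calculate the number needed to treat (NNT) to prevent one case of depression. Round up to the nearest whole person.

6

Risk in treated group = 48/660 = 0.07273; risk in control = 713/2896 = 0.24620.
Absolute risk reduction = 0.24620 − 0.07273 = 0.17347
NNT = 1 / ARR = 1 / 0.17347 = 5.765 → round up → 6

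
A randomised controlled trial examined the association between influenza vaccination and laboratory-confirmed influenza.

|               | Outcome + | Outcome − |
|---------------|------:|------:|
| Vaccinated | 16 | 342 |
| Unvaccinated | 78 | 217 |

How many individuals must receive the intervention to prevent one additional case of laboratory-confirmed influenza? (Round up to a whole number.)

5

Risk in treated group = 16/358 = 0.04469; risk in control = 78/295 = 0.26441.
Absolute risk reduction = 0.26441 − 0.04469 = 0.21971
NNT = 1 / ARR = 1 / 0.21971 = 4.551 → round up → 5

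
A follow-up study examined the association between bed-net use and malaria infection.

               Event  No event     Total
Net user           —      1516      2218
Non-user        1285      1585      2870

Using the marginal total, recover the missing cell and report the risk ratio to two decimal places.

0.71

The missing cell is in the exposed row: 2218 − 1516 = 702.
So a = 702, b = 1516, c = 1285, d = 1585.
RR = [a/(a+b)] / [c/(c+d)] = (702/2218) / (1285/2870) = 0.31650/0.44774 = 0.70689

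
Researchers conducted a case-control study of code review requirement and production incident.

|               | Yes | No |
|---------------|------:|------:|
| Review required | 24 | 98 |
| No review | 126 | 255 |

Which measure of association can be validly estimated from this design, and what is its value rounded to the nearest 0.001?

Cells: a = 24, b = 98, c = 126, d = 255.
This is a case-control study: participants were sampled on outcome status, so risks in the source population cannot be estimated directly — relative risk is not valid here. The odds ratio is the appropriate measure.
OR = (a·d)/(b·c) = (24 × 255) / (98 × 126) = 6120 / 12348 = 0.49563

0.496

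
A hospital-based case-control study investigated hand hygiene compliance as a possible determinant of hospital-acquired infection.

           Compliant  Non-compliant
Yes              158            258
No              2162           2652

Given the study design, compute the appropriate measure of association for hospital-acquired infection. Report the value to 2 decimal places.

0.75

Reading the table with exposure as columns: a = 158 (Compliant, case), b = 2162 (Compliant, non-case), c = 258 (Non-compliant, case), d = 2652.
This is a hospital-based case-control study: participants were sampled on outcome status, so risks in the source population cannot be estimated directly — relative risk is not valid here. The odds ratio is the appropriate measure.
OR = (a·d)/(b·c) = (158 × 2652) / (2162 × 258) = 419016 / 557796 = 0.75120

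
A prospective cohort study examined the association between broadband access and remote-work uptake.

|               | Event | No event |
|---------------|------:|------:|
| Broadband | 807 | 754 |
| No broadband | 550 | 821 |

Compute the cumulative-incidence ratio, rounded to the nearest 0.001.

1.289

Cells: a = 807, b = 754, c = 550, d = 821.
Risk in exposed = 807/1561 = 0.51698; risk in unexposed = 550/1371 = 0.40117.
RR = 0.51698 / 0.40117 = 1.28868
The risk among the exposed is 1.29 times that among the unexposed.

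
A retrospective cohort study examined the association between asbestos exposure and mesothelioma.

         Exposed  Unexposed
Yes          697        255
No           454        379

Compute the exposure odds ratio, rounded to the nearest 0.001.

2.282

Reading the table with exposure as columns: a = 697 (Exposed, case), b = 454 (Exposed, non-case), c = 255 (Unexposed, case), d = 379.
OR = (a·d)/(b·c) = (697 × 379) / (454 × 255) = 264163 / 115770 = 2.28179
The odds of mesothelioma are about 2.28 times as high in the exposed group.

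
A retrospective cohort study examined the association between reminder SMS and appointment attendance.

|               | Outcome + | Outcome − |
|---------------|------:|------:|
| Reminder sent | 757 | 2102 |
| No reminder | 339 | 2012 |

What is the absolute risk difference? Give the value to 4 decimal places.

Cells: a = 757, b = 2102, c = 339, d = 2012.
Risk in exposed = 757/2859 = 0.264778; risk in unexposed = 339/2351 = 0.144194.
Risk difference = 0.264778 − 0.144194 = 0.120584

0.1206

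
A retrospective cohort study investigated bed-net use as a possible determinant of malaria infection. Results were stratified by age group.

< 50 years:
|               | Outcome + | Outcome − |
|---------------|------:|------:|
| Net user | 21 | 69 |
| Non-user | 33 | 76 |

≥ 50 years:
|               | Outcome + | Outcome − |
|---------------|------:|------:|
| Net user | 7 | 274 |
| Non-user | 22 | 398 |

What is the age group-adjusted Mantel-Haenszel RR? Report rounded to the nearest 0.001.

RR_MH = Σ(aᵢ·n₀ᵢ/nᵢ) / Σ(cᵢ·n₁ᵢ/nᵢ), with n₁ᵢ = aᵢ+bᵢ (exposed), n₀ᵢ = cᵢ+dᵢ (unexposed), nᵢ = n₁ᵢ+n₀ᵢ.
Stratum 1 (< 50 years): n₁ = 90, n₀ = 109, n = 199; a·n₀/n = 21·109/199 = 11.5025; c·n₁/n = 33·90/199 = 14.9246
Stratum 2 (≥ 50 years): n₁ = 281, n₀ = 420, n = 701; a·n₀/n = 7·420/701 = 4.1940; c·n₁/n = 22·281/701 = 8.8188
RR_MH = (11.5025 + 4.1940) / (14.9246 + 8.8188) = 15.6965 / 23.7435 = 0.66109

0.661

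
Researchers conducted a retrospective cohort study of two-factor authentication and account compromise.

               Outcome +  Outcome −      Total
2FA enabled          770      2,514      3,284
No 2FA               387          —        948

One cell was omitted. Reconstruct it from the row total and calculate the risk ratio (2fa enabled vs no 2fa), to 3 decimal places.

The missing cell is in the unexposed row: 948 − 387 = 561.
So a = 770, b = 2514, c = 387, d = 561.
RR = [a/(a+b)] / [c/(c+d)] = (770/3284) / (387/948) = 0.23447/0.40823 = 0.57436

0.574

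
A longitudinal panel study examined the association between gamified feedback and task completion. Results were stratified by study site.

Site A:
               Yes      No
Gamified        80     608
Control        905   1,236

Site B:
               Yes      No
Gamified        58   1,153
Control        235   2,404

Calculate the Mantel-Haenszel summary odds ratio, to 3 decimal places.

0.269

OR_MH = Σ(aᵢdᵢ/nᵢ) / Σ(bᵢcᵢ/nᵢ), where nᵢ is the stratum total.
Stratum 1 (Site A): n = 2829; a·d/n = 80·1236/2829 = 34.9523; b·c/n = 608·905/2829 = 194.4998
Stratum 2 (Site B): n = 3850; a·d/n = 58·2404/3850 = 36.2161; b·c/n = 1153·235/3850 = 70.3779
OR_MH = (34.9523 + 36.2161) / (194.4998 + 70.3779) = 71.1684 / 264.8777 = 0.26868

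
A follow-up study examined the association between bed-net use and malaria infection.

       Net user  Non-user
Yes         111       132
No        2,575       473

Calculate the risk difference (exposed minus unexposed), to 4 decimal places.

Reading the table with exposure as columns: a = 111 (Net user, case), b = 2575 (Net user, non-case), c = 132 (Non-user, case), d = 473.
Risk in exposed = 111/2686 = 0.041325; risk in unexposed = 132/605 = 0.218182.
Risk difference = 0.041325 − 0.218182 = -0.176856

-0.1769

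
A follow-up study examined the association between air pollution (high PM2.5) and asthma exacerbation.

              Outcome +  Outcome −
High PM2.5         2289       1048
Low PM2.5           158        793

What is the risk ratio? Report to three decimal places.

Cells: a = 2289, b = 1048, c = 158, d = 793.
Risk in exposed = 2289/3337 = 0.68595; risk in unexposed = 158/951 = 0.16614.
RR = 0.68595 / 0.16614 = 4.12870
The risk among the exposed is 4.13 times that among the unexposed.

4.129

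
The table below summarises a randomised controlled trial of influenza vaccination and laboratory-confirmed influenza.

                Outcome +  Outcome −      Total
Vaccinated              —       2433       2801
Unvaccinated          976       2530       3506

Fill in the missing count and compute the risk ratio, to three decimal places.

The missing cell is in the exposed row: 2801 − 2433 = 368.
So a = 368, b = 2433, c = 976, d = 2530.
RR = [a/(a+b)] / [c/(c+d)] = (368/2801) / (976/3506) = 0.13138/0.27838 = 0.47195

0.472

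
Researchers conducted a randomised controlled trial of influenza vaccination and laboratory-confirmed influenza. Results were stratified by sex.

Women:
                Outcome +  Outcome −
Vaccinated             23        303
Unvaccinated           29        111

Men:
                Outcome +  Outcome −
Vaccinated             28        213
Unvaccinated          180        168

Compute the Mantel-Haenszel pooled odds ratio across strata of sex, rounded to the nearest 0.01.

0.16

OR_MH = Σ(aᵢdᵢ/nᵢ) / Σ(bᵢcᵢ/nᵢ), where nᵢ is the stratum total.
Stratum 1 (Women): n = 466; a·d/n = 23·111/466 = 5.4785; b·c/n = 303·29/466 = 18.8562
Stratum 2 (Men): n = 589; a·d/n = 28·168/589 = 7.9864; b·c/n = 213·180/589 = 65.0934
OR_MH = (5.4785 + 7.9864) / (18.8562 + 65.0934) = 13.4650 / 83.9496 = 0.16039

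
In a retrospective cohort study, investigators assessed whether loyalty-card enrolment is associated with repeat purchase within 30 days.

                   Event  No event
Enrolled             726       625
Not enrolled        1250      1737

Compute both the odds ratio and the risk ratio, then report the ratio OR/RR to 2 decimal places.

1.26

Cells: a = 726, b = 625, c = 1250, d = 1737.
OR = (726·1737)/(625·1250) = 1261062/781250 = 1.61416
Risk in exposed = 726/1351 = 0.53738; risk in unexposed = 1250/2987 = 0.41848; RR = 1.28412
OR/RR = 1.61416 / 1.28412 = 1.25701
The outcome is not rare, so the OR lies further from 1 than the RR.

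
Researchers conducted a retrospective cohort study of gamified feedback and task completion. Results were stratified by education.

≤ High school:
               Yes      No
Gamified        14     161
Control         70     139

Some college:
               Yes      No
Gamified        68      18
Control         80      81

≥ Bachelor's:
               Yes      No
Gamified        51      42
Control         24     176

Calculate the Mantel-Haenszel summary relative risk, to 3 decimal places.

1.288

RR_MH = Σ(aᵢ·n₀ᵢ/nᵢ) / Σ(cᵢ·n₁ᵢ/nᵢ), with n₁ᵢ = aᵢ+bᵢ (exposed), n₀ᵢ = cᵢ+dᵢ (unexposed), nᵢ = n₁ᵢ+n₀ᵢ.
Stratum 1 (≤ High school): n₁ = 175, n₀ = 209, n = 384; a·n₀/n = 14·209/384 = 7.6198; c·n₁/n = 70·175/384 = 31.9010
Stratum 2 (Some college): n₁ = 86, n₀ = 161, n = 247; a·n₀/n = 68·161/247 = 44.3239; c·n₁/n = 80·86/247 = 27.8543
Stratum 3 (≥ Bachelor's): n₁ = 93, n₀ = 200, n = 293; a·n₀/n = 51·200/293 = 34.8123; c·n₁/n = 24·93/293 = 7.6177
RR_MH = (7.6198 + 44.3239 + 34.8123) / (31.9010 + 27.8543 + 7.6177) = 86.7560 / 67.3730 = 1.28770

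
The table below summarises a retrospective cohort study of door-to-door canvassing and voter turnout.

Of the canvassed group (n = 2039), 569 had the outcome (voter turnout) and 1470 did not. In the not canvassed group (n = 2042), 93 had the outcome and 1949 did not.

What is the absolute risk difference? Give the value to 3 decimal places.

0.234

From the description: a = 569, b = 1470, c = 93, d = 1949.
Risk in exposed = 569/2039 = 0.279058; risk in unexposed = 93/2042 = 0.045544.
Risk difference = 0.279058 − 0.045544 = 0.233515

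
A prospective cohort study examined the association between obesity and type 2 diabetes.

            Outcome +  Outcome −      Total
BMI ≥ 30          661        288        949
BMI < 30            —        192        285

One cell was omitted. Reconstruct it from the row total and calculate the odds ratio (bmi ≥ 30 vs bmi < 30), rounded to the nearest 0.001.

The missing cell is in the unexposed row: 285 − 192 = 93.
So a = 661, b = 288, c = 93, d = 192.
OR = (a·d)/(b·c) = (661 × 192) / (288 × 93) = 126912 / 26784 = 4.73835

4.738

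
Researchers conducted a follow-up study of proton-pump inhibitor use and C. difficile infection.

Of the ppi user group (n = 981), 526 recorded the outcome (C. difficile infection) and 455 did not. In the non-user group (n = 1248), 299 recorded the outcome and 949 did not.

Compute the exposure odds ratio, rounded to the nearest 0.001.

3.669

From the description: a = 526, b = 455, c = 299, d = 949.
OR = (a·d)/(b·c) = (526 × 949) / (455 × 299) = 499174 / 136045 = 3.66918
The odds of C. difficile infection are about 3.67 times as high in the ppi user group.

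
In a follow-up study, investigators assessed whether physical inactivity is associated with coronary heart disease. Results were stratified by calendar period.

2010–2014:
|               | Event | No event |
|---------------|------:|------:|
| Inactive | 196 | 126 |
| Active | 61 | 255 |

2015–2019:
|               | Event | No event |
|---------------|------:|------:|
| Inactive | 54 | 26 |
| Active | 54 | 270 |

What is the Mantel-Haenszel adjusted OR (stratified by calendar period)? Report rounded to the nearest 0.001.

7.372

OR_MH = Σ(aᵢdᵢ/nᵢ) / Σ(bᵢcᵢ/nᵢ), where nᵢ is the stratum total.
Stratum 1 (2010–2014): n = 638; a·d/n = 196·255/638 = 78.3386; b·c/n = 126·61/638 = 12.0470
Stratum 2 (2015–2019): n = 404; a·d/n = 54·270/404 = 36.0891; b·c/n = 26·54/404 = 3.4752
OR_MH = (78.3386 + 36.0891) / (12.0470 + 3.4752) = 114.4277 / 15.5223 = 7.37184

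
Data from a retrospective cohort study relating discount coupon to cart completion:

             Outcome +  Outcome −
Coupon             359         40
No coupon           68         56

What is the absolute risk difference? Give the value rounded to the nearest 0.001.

0.351

Cells: a = 359, b = 40, c = 68, d = 56.
Risk in exposed = 359/399 = 0.899749; risk in unexposed = 68/124 = 0.548387.
Risk difference = 0.899749 − 0.548387 = 0.351362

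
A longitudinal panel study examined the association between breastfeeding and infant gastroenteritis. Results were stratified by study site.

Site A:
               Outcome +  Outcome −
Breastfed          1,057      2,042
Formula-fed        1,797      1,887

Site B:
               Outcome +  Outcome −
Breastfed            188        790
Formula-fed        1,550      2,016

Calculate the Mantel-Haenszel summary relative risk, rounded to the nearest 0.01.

RR_MH = Σ(aᵢ·n₀ᵢ/nᵢ) / Σ(cᵢ·n₁ᵢ/nᵢ), with n₁ᵢ = aᵢ+bᵢ (exposed), n₀ᵢ = cᵢ+dᵢ (unexposed), nᵢ = n₁ᵢ+n₀ᵢ.
Stratum 1 (Site A): n₁ = 3099, n₀ = 3684, n = 6783; a·n₀/n = 1057·3684/6783 = 574.0805; c·n₁/n = 1797·3099/6783 = 821.0088
Stratum 2 (Site B): n₁ = 978, n₀ = 3566, n = 4544; a·n₀/n = 188·3566/4544 = 147.5370; c·n₁/n = 1550·978/4544 = 333.6048
RR_MH = (574.0805 + 147.5370) / (821.0088 + 333.6048) = 721.6175 / 1154.6136 = 0.62499

0.62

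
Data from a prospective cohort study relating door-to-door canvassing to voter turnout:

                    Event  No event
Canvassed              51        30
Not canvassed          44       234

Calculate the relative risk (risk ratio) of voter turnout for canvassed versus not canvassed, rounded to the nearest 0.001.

Cells: a = 51, b = 30, c = 44, d = 234.
Risk in exposed = 51/81 = 0.62963; risk in unexposed = 44/278 = 0.15827.
RR = 0.62963 / 0.15827 = 3.97811
The risk among the exposed is 3.98 times that among the unexposed.

3.978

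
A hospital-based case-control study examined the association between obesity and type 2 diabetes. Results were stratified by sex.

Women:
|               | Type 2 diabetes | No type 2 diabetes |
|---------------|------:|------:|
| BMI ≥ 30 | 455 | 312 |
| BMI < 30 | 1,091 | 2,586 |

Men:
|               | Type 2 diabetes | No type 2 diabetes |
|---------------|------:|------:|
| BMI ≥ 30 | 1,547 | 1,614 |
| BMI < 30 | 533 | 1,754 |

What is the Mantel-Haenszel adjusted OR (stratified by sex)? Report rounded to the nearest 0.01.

3.25

OR_MH = Σ(aᵢdᵢ/nᵢ) / Σ(bᵢcᵢ/nᵢ), where nᵢ is the stratum total.
Stratum 1 (Women): n = 4444; a·d/n = 455·2586/4444 = 264.7682; b·c/n = 312·1091/4444 = 76.5959
Stratum 2 (Men): n = 5448; a·d/n = 1547·1754/5448 = 498.0613; b·c/n = 1614·533/5448 = 157.9042
OR_MH = (264.7682 + 498.0613) / (76.5959 + 157.9042) = 762.8295 / 234.5000 = 3.25300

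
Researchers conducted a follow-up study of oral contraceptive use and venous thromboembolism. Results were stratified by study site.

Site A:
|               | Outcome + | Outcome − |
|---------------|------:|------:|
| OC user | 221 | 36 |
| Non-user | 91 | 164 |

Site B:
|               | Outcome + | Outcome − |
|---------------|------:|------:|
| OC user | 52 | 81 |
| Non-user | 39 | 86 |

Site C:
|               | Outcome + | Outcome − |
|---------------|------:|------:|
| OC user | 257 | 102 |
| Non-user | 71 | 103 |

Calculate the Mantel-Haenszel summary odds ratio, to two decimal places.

4.28

OR_MH = Σ(aᵢdᵢ/nᵢ) / Σ(bᵢcᵢ/nᵢ), where nᵢ is the stratum total.
Stratum 1 (Site A): n = 512; a·d/n = 221·164/512 = 70.7891; b·c/n = 36·91/512 = 6.3984
Stratum 2 (Site B): n = 258; a·d/n = 52·86/258 = 17.3333; b·c/n = 81·39/258 = 12.2442
Stratum 3 (Site C): n = 533; a·d/n = 257·103/533 = 49.6642; b·c/n = 102·71/533 = 13.5872
OR_MH = (70.7891 + 17.3333 + 49.6642) / (6.3984 + 12.2442 + 13.5872) = 137.7866 / 32.2299 = 4.27512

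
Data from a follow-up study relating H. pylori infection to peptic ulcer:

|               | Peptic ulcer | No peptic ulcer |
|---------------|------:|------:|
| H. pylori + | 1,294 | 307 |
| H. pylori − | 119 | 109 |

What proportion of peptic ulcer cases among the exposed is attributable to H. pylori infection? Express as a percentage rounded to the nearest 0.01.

35.42

Cells: a = 1294, b = 307, c = 119, d = 109.
Risk in exposed = 1294/1601 = 0.80824; risk in unexposed = 119/228 = 0.52193.
RR = 0.80824/0.52193 = 1.54857
AR% = (RR − 1)/RR × 100 = (1.54857 − 1)/1.54857 × 100 = 35.4243%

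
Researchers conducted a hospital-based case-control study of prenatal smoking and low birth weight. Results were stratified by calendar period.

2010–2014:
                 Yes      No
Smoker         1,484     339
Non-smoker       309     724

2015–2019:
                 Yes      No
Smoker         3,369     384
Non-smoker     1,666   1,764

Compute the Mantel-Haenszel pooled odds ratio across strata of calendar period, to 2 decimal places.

OR_MH = Σ(aᵢdᵢ/nᵢ) / Σ(bᵢcᵢ/nᵢ), where nᵢ is the stratum total.
Stratum 1 (2010–2014): n = 2856; a·d/n = 1484·724/2856 = 376.1961; b·c/n = 339·309/2856 = 36.6775
Stratum 2 (2015–2019): n = 7183; a·d/n = 3369·1764/7183 = 827.3585; b·c/n = 384·1666/7183 = 89.0636
OR_MH = (376.1961 + 827.3585) / (36.6775 + 89.0636) = 1203.5546 / 125.7411 = 9.57168

9.57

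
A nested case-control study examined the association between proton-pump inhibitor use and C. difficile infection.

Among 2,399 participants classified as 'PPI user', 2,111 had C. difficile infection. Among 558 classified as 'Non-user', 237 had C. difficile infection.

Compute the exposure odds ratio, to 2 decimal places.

From the description: a = 2111, b = 288, c = 237, d = 321.
OR = (a·d)/(b·c) = (2111 × 321) / (288 × 237) = 677631 / 68256 = 9.92779
The odds of C. difficile infection are about 9.93 times as high in the ppi user group.

9.93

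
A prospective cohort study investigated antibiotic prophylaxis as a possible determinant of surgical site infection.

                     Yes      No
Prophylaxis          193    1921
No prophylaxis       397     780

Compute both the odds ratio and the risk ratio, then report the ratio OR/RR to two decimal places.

0.73

Cells: a = 193, b = 1921, c = 397, d = 780.
OR = (193·780)/(1921·397) = 150540/762637 = 0.19739
Risk in exposed = 193/2114 = 0.09130; risk in unexposed = 397/1177 = 0.33730; RR = 0.27067
OR/RR = 0.19739 / 0.27067 = 0.72928
The outcome is not rare, so the OR lies further from 1 than the RR.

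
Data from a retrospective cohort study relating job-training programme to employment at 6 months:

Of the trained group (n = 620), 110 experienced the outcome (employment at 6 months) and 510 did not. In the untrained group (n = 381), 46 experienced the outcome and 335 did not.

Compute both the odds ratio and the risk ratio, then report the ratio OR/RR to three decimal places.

From the description: a = 110, b = 510, c = 46, d = 335.
OR = (110·335)/(510·46) = 36850/23460 = 1.57076
Risk in exposed = 110/620 = 0.17742; risk in unexposed = 46/381 = 0.12073; RR = 1.46950
OR/RR = 1.57076 / 1.46950 = 1.06891
The outcome is not rare, so the OR lies further from 1 than the RR.

1.069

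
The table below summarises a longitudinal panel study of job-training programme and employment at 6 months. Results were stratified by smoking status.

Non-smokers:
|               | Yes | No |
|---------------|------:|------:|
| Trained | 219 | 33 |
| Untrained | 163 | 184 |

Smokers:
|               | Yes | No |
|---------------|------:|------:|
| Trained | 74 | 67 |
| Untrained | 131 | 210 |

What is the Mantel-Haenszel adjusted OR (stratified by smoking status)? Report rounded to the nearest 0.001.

OR_MH = Σ(aᵢdᵢ/nᵢ) / Σ(bᵢcᵢ/nᵢ), where nᵢ is the stratum total.
Stratum 1 (Non-smokers): n = 599; a·d/n = 219·184/599 = 67.2721; b·c/n = 33·163/599 = 8.9800
Stratum 2 (Smokers): n = 482; a·d/n = 74·210/482 = 32.2407; b·c/n = 67·131/482 = 18.2095
OR_MH = (67.2721 + 32.2407) / (8.9800 + 18.2095) = 99.5128 / 27.1895 = 3.65997

3.660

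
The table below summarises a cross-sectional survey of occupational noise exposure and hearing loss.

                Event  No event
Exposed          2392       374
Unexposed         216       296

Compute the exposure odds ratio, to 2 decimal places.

8.76

Cells: a = 2392, b = 374, c = 216, d = 296.
OR = (a·d)/(b·c) = (2392 × 296) / (374 × 216) = 708032 / 80784 = 8.76451
The odds of hearing loss are about 8.76 times as high in the exposed group.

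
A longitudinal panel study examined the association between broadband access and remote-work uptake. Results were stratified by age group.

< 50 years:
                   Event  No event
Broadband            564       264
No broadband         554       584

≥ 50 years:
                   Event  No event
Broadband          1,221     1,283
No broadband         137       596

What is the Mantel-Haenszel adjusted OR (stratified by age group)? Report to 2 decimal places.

OR_MH = Σ(aᵢdᵢ/nᵢ) / Σ(bᵢcᵢ/nᵢ), where nᵢ is the stratum total.
Stratum 1 (< 50 years): n = 1966; a·d/n = 564·584/1966 = 167.5361; b·c/n = 264·554/1966 = 74.3927
Stratum 2 (≥ 50 years): n = 3237; a·d/n = 1221·596/3237 = 224.8119; b·c/n = 1283·137/3237 = 54.3006
OR_MH = (167.5361 + 224.8119) / (74.3927 + 54.3006) = 392.3480 / 128.6933 = 3.04871

3.05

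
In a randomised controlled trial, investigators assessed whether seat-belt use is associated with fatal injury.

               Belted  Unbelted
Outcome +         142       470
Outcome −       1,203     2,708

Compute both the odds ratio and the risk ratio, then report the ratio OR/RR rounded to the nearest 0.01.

0.95

Reading the table with exposure as columns: a = 142 (Belted, case), b = 1203 (Belted, non-case), c = 470 (Unbelted, case), d = 2708.
OR = (142·2708)/(1203·470) = 384536/565410 = 0.68010
Risk in exposed = 142/1345 = 0.10558; risk in unexposed = 470/3178 = 0.14789; RR = 0.71387
OR/RR = 0.68010 / 0.71387 = 0.95269
The outcome is not rare, so the OR lies further from 1 than the RR.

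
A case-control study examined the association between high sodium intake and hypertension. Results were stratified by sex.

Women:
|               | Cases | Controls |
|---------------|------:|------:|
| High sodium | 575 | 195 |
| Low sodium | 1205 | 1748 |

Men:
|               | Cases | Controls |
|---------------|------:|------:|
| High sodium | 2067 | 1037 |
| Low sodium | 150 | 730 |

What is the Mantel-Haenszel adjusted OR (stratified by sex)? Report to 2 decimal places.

6.35

OR_MH = Σ(aᵢdᵢ/nᵢ) / Σ(bᵢcᵢ/nᵢ), where nᵢ is the stratum total.
Stratum 1 (Women): n = 3723; a·d/n = 575·1748/3723 = 269.9705; b·c/n = 195·1205/3723 = 63.1144
Stratum 2 (Men): n = 3984; a·d/n = 2067·730/3984 = 378.7425; b·c/n = 1037·150/3984 = 39.0437
OR_MH = (269.9705 + 378.7425) / (63.1144 + 39.0437) = 648.7129 / 102.1581 = 6.35009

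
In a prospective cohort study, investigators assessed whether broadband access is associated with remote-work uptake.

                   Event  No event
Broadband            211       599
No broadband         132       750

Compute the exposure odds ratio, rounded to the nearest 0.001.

2.001

Cells: a = 211, b = 599, c = 132, d = 750.
OR = (a·d)/(b·c) = (211 × 750) / (599 × 132) = 158250 / 79068 = 2.00144
The odds of remote-work uptake are about 2.00 times as high in the broadband group.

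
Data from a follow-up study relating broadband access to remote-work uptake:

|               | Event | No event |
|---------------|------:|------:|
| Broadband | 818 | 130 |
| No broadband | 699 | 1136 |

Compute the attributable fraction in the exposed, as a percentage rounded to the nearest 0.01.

55.85

Cells: a = 818, b = 130, c = 699, d = 1136.
Risk in exposed = 818/948 = 0.86287; risk in unexposed = 699/1835 = 0.38093.
RR = 0.86287/0.38093 = 2.26519
AR% = (RR − 1)/RR × 100 = (2.26519 − 1)/2.26519 × 100 = 55.8535%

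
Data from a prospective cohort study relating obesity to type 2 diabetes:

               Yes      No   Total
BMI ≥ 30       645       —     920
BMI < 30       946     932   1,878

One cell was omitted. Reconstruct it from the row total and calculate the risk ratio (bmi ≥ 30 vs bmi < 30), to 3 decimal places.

The missing cell is in the exposed row: 920 − 645 = 275.
So a = 645, b = 275, c = 946, d = 932.
RR = [a/(a+b)] / [c/(c+d)] = (645/920) / (946/1878) = 0.70109/0.50373 = 1.39180

1.392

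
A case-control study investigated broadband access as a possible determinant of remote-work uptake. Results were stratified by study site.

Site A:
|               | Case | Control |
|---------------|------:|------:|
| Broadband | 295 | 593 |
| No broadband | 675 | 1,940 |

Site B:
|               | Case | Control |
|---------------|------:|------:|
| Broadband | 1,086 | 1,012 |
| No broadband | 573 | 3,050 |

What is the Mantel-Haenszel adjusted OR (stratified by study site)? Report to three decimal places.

3.443

OR_MH = Σ(aᵢdᵢ/nᵢ) / Σ(bᵢcᵢ/nᵢ), where nᵢ is the stratum total.
Stratum 1 (Site A): n = 3503; a·d/n = 295·1940/3503 = 163.3743; b·c/n = 593·675/3503 = 114.2663
Stratum 2 (Site B): n = 5721; a·d/n = 1086·3050/5721 = 578.9722; b·c/n = 1012·573/5721 = 101.3592
OR_MH = (163.3743 + 578.9722) / (114.2663 + 101.3592) = 742.3465 / 215.6255 = 3.44276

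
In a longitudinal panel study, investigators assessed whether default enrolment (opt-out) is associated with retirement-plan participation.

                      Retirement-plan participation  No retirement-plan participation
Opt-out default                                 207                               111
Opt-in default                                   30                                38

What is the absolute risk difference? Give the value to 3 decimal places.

0.210

Cells: a = 207, b = 111, c = 30, d = 38.
Risk in exposed = 207/318 = 0.650943; risk in unexposed = 30/68 = 0.441176.
Risk difference = 0.650943 − 0.441176 = 0.209767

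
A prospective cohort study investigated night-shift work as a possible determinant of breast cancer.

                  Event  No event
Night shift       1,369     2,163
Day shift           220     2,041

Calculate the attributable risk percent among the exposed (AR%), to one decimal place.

Cells: a = 1369, b = 2163, c = 220, d = 2041.
Risk in exposed = 1369/3532 = 0.38760; risk in unexposed = 220/2261 = 0.09730.
RR = 0.38760/0.09730 = 3.98346
AR% = (RR − 1)/RR × 100 = (3.98346 − 1)/3.98346 × 100 = 74.8962%

74.9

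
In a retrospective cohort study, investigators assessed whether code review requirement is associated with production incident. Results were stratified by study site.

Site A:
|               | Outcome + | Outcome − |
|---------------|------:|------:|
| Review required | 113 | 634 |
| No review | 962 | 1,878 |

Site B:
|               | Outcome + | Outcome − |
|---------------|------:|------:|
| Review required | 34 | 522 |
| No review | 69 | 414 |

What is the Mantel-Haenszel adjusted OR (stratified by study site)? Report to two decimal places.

0.36

OR_MH = Σ(aᵢdᵢ/nᵢ) / Σ(bᵢcᵢ/nᵢ), where nᵢ is the stratum total.
Stratum 1 (Site A): n = 3587; a·d/n = 113·1878/3587 = 59.1620; b·c/n = 634·962/3587 = 170.0329
Stratum 2 (Site B): n = 1039; a·d/n = 34·414/1039 = 13.5476; b·c/n = 522·69/1039 = 34.6660
OR_MH = (59.1620 + 13.5476) / (170.0329 + 34.6660) = 72.7096 / 204.6989 = 0.35520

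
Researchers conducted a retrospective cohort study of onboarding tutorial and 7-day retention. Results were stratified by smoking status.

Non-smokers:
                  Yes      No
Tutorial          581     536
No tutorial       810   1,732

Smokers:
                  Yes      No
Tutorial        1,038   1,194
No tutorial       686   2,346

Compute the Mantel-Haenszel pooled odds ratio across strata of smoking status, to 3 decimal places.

2.690

OR_MH = Σ(aᵢdᵢ/nᵢ) / Σ(bᵢcᵢ/nᵢ), where nᵢ is the stratum total.
Stratum 1 (Non-smokers): n = 3659; a·d/n = 581·1732/3659 = 275.0183; b·c/n = 536·810/3659 = 118.6554
Stratum 2 (Smokers): n = 5264; a·d/n = 1038·2346/5264 = 462.6041; b·c/n = 1194·686/5264 = 155.6011
OR_MH = (275.0183 + 462.6041) / (118.6554 + 155.6011) = 737.6224 / 274.2564 = 2.68954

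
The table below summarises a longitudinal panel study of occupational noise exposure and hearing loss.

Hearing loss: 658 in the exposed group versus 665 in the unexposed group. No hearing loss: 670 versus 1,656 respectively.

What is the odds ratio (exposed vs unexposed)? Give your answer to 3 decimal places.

2.446

From the description: a = 658, b = 670, c = 665, d = 1656.
OR = (a·d)/(b·c) = (658 × 1656) / (670 × 665) = 1089648 / 445550 = 2.44562
The odds of hearing loss are about 2.45 times as high in the exposed group.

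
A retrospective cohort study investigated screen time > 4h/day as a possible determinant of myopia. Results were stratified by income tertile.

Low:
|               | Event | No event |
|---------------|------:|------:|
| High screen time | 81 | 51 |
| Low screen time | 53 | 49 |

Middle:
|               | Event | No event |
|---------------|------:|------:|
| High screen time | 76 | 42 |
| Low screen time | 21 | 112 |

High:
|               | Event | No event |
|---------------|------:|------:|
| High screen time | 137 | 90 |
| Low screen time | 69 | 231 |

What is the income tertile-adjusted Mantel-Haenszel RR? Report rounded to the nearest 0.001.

2.210

RR_MH = Σ(aᵢ·n₀ᵢ/nᵢ) / Σ(cᵢ·n₁ᵢ/nᵢ), with n₁ᵢ = aᵢ+bᵢ (exposed), n₀ᵢ = cᵢ+dᵢ (unexposed), nᵢ = n₁ᵢ+n₀ᵢ.
Stratum 1 (Low): n₁ = 132, n₀ = 102, n = 234; a·n₀/n = 81·102/234 = 35.3077; c·n₁/n = 53·132/234 = 29.8974
Stratum 2 (Middle): n₁ = 118, n₀ = 133, n = 251; a·n₀/n = 76·133/251 = 40.2709; c·n₁/n = 21·118/251 = 9.8725
Stratum 3 (High): n₁ = 227, n₀ = 300, n = 527; a·n₀/n = 137·300/527 = 77.9886; c·n₁/n = 69·227/527 = 29.7211
RR_MH = (35.3077 + 40.2709 + 77.9886) / (29.8974 + 9.8725 + 29.7211) = 153.5672 / 69.4910 = 2.20989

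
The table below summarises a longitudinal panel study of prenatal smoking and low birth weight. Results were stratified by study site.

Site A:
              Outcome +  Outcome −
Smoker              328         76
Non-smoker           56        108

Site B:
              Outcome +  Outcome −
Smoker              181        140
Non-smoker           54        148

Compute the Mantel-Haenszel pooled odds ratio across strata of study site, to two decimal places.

5.18

OR_MH = Σ(aᵢdᵢ/nᵢ) / Σ(bᵢcᵢ/nᵢ), where nᵢ is the stratum total.
Stratum 1 (Site A): n = 568; a·d/n = 328·108/568 = 62.3662; b·c/n = 76·56/568 = 7.4930
Stratum 2 (Site B): n = 523; a·d/n = 181·148/523 = 51.2199; b·c/n = 140·54/523 = 14.4551
OR_MH = (62.3662 + 51.2199) / (7.4930 + 14.4551) = 113.5861 / 21.9480 = 5.17523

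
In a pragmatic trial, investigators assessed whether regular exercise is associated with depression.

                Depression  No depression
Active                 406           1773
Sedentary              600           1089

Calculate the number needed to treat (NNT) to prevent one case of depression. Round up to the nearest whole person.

Risk in treated group = 406/2179 = 0.18632; risk in control = 600/1689 = 0.35524.
Absolute risk reduction = 0.35524 − 0.18632 = 0.16892
NNT = 1 / ARR = 1 / 0.16892 = 5.920 → round up → 6

6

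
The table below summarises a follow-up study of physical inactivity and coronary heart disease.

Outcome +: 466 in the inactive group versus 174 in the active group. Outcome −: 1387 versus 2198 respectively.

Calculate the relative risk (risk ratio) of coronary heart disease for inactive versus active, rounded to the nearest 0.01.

From the description: a = 466, b = 1387, c = 174, d = 2198.
Risk in exposed = 466/1853 = 0.25148; risk in unexposed = 174/2372 = 0.07336.
RR = 0.25148 / 0.07336 = 3.42828
The risk among the exposed is 3.43 times that among the unexposed.

3.43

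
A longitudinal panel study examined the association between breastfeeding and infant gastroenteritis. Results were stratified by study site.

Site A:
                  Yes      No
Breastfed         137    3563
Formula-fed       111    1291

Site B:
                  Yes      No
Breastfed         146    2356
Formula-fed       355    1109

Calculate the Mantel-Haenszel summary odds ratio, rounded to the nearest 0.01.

0.26

OR_MH = Σ(aᵢdᵢ/nᵢ) / Σ(bᵢcᵢ/nᵢ), where nᵢ is the stratum total.
Stratum 1 (Site A): n = 5102; a·d/n = 137·1291/5102 = 34.6662; b·c/n = 3563·111/5102 = 77.5172
Stratum 2 (Site B): n = 3966; a·d/n = 146·1109/3966 = 40.8255; b·c/n = 2356·355/3966 = 210.8875
OR_MH = (34.6662 + 40.8255) / (77.5172 + 210.8875) = 75.4917 / 288.4048 = 0.26176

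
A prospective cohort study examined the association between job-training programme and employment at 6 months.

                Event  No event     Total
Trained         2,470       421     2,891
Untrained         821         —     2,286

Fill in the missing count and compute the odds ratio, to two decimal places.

The missing cell is in the unexposed row: 2286 − 821 = 1465.
So a = 2470, b = 421, c = 821, d = 1465.
OR = (a·d)/(b·c) = (2470 × 1465) / (421 × 821) = 3618550 / 345641 = 10.46910

10.47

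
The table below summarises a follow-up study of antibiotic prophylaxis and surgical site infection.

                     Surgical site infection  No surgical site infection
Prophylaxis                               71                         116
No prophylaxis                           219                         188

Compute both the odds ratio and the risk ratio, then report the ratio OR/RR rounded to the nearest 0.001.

0.745

Cells: a = 71, b = 116, c = 219, d = 188.
OR = (71·188)/(116·219) = 13348/25404 = 0.52543
Risk in exposed = 71/187 = 0.37968; risk in unexposed = 219/407 = 0.53808; RR = 0.70561
OR/RR = 0.52543 / 0.70561 = 0.74464
The outcome is not rare, so the OR lies further from 1 than the RR.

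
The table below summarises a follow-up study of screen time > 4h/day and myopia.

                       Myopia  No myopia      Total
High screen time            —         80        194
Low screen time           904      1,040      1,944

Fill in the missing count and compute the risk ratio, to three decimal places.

1.264

The missing cell is in the exposed row: 194 − 80 = 114.
So a = 114, b = 80, c = 904, d = 1040.
RR = [a/(a+b)] / [c/(c+d)] = (114/194) / (904/1944) = 0.58763/0.46502 = 1.26366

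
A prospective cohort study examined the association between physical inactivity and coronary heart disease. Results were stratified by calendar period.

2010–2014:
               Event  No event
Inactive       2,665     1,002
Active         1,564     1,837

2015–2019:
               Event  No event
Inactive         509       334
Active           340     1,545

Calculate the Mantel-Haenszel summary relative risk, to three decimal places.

RR_MH = Σ(aᵢ·n₀ᵢ/nᵢ) / Σ(cᵢ·n₁ᵢ/nᵢ), with n₁ᵢ = aᵢ+bᵢ (exposed), n₀ᵢ = cᵢ+dᵢ (unexposed), nᵢ = n₁ᵢ+n₀ᵢ.
Stratum 1 (2010–2014): n₁ = 3667, n₀ = 3401, n = 7068; a·n₀/n = 2665·3401/7068 = 1282.3522; c·n₁/n = 1564·3667/7068 = 811.4301
Stratum 2 (2015–2019): n₁ = 843, n₀ = 1885, n = 2728; a·n₀/n = 509·1885/2728 = 351.7100; c·n₁/n = 340·843/2728 = 105.0660
RR_MH = (1282.3522 + 351.7100) / (811.4301 + 105.0660) = 1634.0622 / 916.4961 = 1.78295

1.783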